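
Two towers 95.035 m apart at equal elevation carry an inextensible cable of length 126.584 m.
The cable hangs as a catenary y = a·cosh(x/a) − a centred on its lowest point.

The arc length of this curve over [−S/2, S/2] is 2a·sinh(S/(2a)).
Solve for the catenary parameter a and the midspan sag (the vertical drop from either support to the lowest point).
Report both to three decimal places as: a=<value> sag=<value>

seed: a₀ = √(S³/(24(L−S))) = √(95.035³/(24·31.549)) = 33.668747
iter 1: u=1.411324  f(a)=+3.295e+00  f'(a)=-2.275e+00  a ← 33.668747 − (+3.295e+00/-2.275e+00) = 35.117246
iter 2: u=1.353110  f(a)=+2.246e-01  f'(a)=-1.974e+00  a ← 35.117246 − (+2.246e-01/-1.974e+00) = 35.230990
iter 3: u=1.348742  f(a)=+1.212e-03  f'(a)=-1.953e+00  a ← 35.230990 − (+1.212e-03/-1.953e+00) = 35.231610
iter 4: u=1.348718  f(a)=+3.571e-08  f'(a)=-1.953e+00  a ← 35.231610 − (+3.571e-08/-1.953e+00) = 35.231610
iter 5: u=1.348718  f(a)=+0.000e+00  f'(a)=-1.953e+00  a ← 35.231610 − (+0.000e+00/-1.953e+00) = 35.231610
converged: |Δa| < 1e-12 after 5 iterations
sag = a·(cosh(S/(2a)) − 1) = 35.231610·(cosh(1.348718) − 1) = 37.205560
T_max/T_min = cosh(S/(2a)) = 2.056028

a=35.232 sag=37.206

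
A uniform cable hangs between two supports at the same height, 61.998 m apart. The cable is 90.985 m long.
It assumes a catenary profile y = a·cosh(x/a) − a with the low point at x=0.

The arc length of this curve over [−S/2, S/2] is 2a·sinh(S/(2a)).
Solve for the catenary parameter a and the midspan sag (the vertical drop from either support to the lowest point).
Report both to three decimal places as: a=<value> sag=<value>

a=19.688 sag=29.882

seed: a₀ = √(S³/(24(L−S))) = √(61.998³/(24·28.987)) = 18.507990
iter 1: u=1.674898  f(a)=+4.348e+00  f'(a)=-4.104e+00  a ← 18.507990 − (+4.348e+00/-4.104e+00) = 19.567545
iter 2: u=1.584205  f(a)=+4.014e-01  f'(a)=-3.378e+00  a ← 19.567545 − (+4.014e-01/-3.378e+00) = 19.686349
iter 3: u=1.574644  f(a)=+4.187e-03  f'(a)=-3.308e+00  a ← 19.686349 − (+4.187e-03/-3.308e+00) = 19.687614
iter 4: u=1.574543  f(a)=+4.663e-07  f'(a)=-3.307e+00  a ← 19.687614 − (+4.663e-07/-3.307e+00) = 19.687614
iter 5: u=1.574543  f(a)=+1.421e-14  f'(a)=-3.307e+00  a ← 19.687614 − (+1.421e-14/-3.307e+00) = 19.687614
converged: |Δa| < 1e-12 after 5 iterations
sag = a·(cosh(S/(2a)) − 1) = 19.687614·(cosh(1.574543) − 1) = 29.882232
T_max/T_min = cosh(S/(2a)) = 2.517819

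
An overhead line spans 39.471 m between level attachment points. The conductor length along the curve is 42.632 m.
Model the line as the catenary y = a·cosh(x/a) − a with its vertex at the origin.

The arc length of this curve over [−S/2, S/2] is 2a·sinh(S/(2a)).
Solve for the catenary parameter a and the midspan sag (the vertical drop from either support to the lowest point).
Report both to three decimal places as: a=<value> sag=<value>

a=28.807 sag=7.029

seed: a₀ = √(S³/(24(L−S))) = √(39.471³/(24·3.161)) = 28.470777
iter 1: u=0.693184  f(a)=+7.682e-02  f'(a)=-2.329e-01  a ← 28.470777 − (+7.682e-02/-2.329e-01) = 28.800602
iter 2: u=0.685246  f(a)=+1.355e-03  f'(a)=-2.248e-01  a ← 28.800602 − (+1.355e-03/-2.248e-01) = 28.806632
iter 3: u=0.685103  f(a)=+4.387e-07  f'(a)=-2.246e-01  a ← 28.806632 − (+4.387e-07/-2.246e-01) = 28.806634
iter 4: u=0.685103  f(a)=+4.974e-14  f'(a)=-2.246e-01  a ← 28.806634 − (+4.974e-14/-2.246e-01) = 28.806634
converged: |Δa| < 1e-12 after 4 iterations
sag = a·(cosh(S/(2a)) − 1) = 28.806634·(cosh(0.685103) − 1) = 7.029019
T_max/T_min = cosh(S/(2a)) = 1.244007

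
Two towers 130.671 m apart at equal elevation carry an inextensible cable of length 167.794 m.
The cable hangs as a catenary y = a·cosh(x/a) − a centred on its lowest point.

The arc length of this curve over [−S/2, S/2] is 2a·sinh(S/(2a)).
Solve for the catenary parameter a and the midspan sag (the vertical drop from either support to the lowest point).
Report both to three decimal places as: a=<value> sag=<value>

a=52.049 sag=46.682

seed: a₀ = √(S³/(24(L−S))) = √(130.671³/(24·37.123)) = 50.042808
iter 1: u=1.305592  f(a)=+3.295e+00  f'(a)=-1.752e+00  a ← 50.042808 − (+3.295e+00/-1.752e+00) = 51.923292
iter 2: u=1.258308  f(a)=+1.949e-01  f'(a)=-1.551e+00  a ← 51.923292 − (+1.949e-01/-1.551e+00) = 52.048946
iter 3: u=1.255270  f(a)=+7.760e-04  f'(a)=-1.538e+00  a ← 52.048946 − (+7.760e-04/-1.538e+00) = 52.049450
iter 4: u=1.255258  f(a)=+1.242e-08  f'(a)=-1.538e+00  a ← 52.049450 − (+1.242e-08/-1.538e+00) = 52.049450
iter 5: u=1.255258  f(a)=+2.842e-14  f'(a)=-1.538e+00  a ← 52.049450 − (+2.842e-14/-1.538e+00) = 52.049450
converged: |Δa| < 1e-12 after 5 iterations
sag = a·(cosh(S/(2a)) − 1) = 52.049450·(cosh(1.255258) − 1) = 46.681760
T_max/T_min = cosh(S/(2a)) = 1.896873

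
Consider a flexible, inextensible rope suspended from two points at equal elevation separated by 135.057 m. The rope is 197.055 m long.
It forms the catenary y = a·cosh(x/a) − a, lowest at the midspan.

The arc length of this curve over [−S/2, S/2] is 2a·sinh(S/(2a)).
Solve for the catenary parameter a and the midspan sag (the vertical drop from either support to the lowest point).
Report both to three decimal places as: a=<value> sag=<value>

seed: a₀ = √(S³/(24(L−S))) = √(135.057³/(24·61.998)) = 40.689391
iter 1: u=1.659610  f(a)=+9.120e+00  f'(a)=-3.974e+00  a ← 40.689391 − (+9.120e+00/-3.974e+00) = 42.984508
iter 2: u=1.570996  f(a)=+8.285e-01  f'(a)=-3.282e+00  a ← 42.984508 − (+8.285e-01/-3.282e+00) = 43.236980
iter 3: u=1.561823  f(a)=+8.347e-03  f'(a)=-3.216e+00  a ← 43.236980 − (+8.347e-03/-3.216e+00) = 43.239575
iter 4: u=1.561729  f(a)=+8.661e-07  f'(a)=-3.215e+00  a ← 43.239575 − (+8.661e-07/-3.215e+00) = 43.239576
iter 5: u=1.561729  f(a)=+0.000e+00  f'(a)=-3.215e+00  a ← 43.239576 − (+0.000e+00/-3.215e+00) = 43.239576
converged: |Δa| < 1e-12 after 5 iterations
sag = a·(cosh(S/(2a)) − 1) = 43.239576·(cosh(1.561729) − 1) = 64.358422
T_max/T_min = cosh(S/(2a)) = 2.488415

a=43.240 sag=64.358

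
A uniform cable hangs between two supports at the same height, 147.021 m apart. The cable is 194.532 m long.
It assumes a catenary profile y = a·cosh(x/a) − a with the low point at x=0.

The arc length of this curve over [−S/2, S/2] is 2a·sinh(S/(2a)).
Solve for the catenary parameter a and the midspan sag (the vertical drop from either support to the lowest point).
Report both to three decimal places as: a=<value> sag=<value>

seed: a₀ = √(S³/(24(L−S))) = √(147.021³/(24·47.511)) = 52.791786
iter 1: u=1.392461  f(a)=+4.825e+00  f'(a)=-2.174e+00  a ← 52.791786 − (+4.825e+00/-2.174e+00) = 55.010991
iter 2: u=1.336288  f(a)=+3.209e-01  f'(a)=-1.894e+00  a ← 55.010991 − (+3.209e-01/-1.894e+00) = 55.180457
iter 3: u=1.332184  f(a)=+1.643e-03  f'(a)=-1.874e+00  a ← 55.180457 − (+1.643e-03/-1.874e+00) = 55.181333
iter 4: u=1.332162  f(a)=+4.358e-08  f'(a)=-1.874e+00  a ← 55.181333 − (+4.358e-08/-1.874e+00) = 55.181333
iter 5: u=1.332162  f(a)=-2.842e-14  f'(a)=-1.874e+00  a ← 55.181333 − (-2.842e-14/-1.874e+00) = 55.181333
converged: |Δa| < 1e-12 after 5 iterations
sag = a·(cosh(S/(2a)) − 1) = 55.181333·(cosh(1.332162) − 1) = 56.647349
T_max/T_min = cosh(S/(2a)) = 2.026567

a=55.181 sag=56.647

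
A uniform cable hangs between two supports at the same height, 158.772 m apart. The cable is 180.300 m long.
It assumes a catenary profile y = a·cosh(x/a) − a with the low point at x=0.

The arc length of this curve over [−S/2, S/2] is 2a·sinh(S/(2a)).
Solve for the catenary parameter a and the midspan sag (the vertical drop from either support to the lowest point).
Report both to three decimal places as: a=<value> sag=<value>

seed: a₀ = √(S³/(24(L−S))) = √(158.772³/(24·21.528)) = 88.014335
iter 1: u=0.901967  f(a)=+8.929e-01  f'(a)=-5.302e-01  a ← 88.014335 − (+8.929e-01/-5.302e-01) = 89.698441
iter 2: u=0.885032  f(a)=+2.627e-02  f'(a)=-4.994e-01  a ← 89.698441 − (+2.627e-02/-4.994e-01) = 89.751048
iter 3: u=0.884513  f(a)=+2.427e-05  f'(a)=-4.985e-01  a ← 89.751048 − (+2.427e-05/-4.985e-01) = 89.751096
iter 4: u=0.884513  f(a)=+2.075e-11  f'(a)=-4.985e-01  a ← 89.751096 − (+2.075e-11/-4.985e-01) = 89.751096
converged: |Δa| < 1e-12 after 4 iterations
sag = a·(cosh(S/(2a)) − 1) = 89.751096·(cosh(0.884513) − 1) = 37.458502
T_max/T_min = cosh(S/(2a)) = 1.417360

a=89.751 sag=37.459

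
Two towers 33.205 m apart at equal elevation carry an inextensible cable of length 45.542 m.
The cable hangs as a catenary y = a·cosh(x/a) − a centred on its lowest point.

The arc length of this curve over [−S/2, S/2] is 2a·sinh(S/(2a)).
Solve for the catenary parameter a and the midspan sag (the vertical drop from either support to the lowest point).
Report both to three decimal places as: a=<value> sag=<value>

seed: a₀ = √(S³/(24(L−S))) = √(33.205³/(24·12.337)) = 11.119745
iter 1: u=1.493065  f(a)=+1.450e+00  f'(a)=-2.755e+00  a ← 11.119745 − (+1.450e+00/-2.755e+00) = 11.646275
iter 2: u=1.425563  f(a)=+1.094e-01  f'(a)=-2.353e+00  a ← 11.646275 − (+1.094e-01/-2.353e+00) = 11.692751
iter 3: u=1.419897  f(a)=+7.342e-04  f'(a)=-2.322e+00  a ← 11.692751 − (+7.342e-04/-2.322e+00) = 11.693067
iter 4: u=1.419858  f(a)=+3.357e-08  f'(a)=-2.322e+00  a ← 11.693067 − (+3.357e-08/-2.322e+00) = 11.693068
iter 5: u=1.419858  f(a)=+0.000e+00  f'(a)=-2.322e+00  a ← 11.693068 − (+0.000e+00/-2.322e+00) = 11.693068
converged: |Δa| < 1e-12 after 5 iterations
sag = a·(cosh(S/(2a)) − 1) = 11.693068·(cosh(1.419858) − 1) = 13.904711
T_max/T_min = cosh(S/(2a)) = 2.189141

a=11.693 sag=13.905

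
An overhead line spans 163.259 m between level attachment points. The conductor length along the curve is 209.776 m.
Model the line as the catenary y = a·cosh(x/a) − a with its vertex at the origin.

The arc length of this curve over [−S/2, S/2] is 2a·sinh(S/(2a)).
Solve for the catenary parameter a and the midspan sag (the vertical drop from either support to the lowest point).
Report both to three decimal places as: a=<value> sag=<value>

a=64.942 sag=58.423

seed: a₀ = √(S³/(24(L−S))) = √(163.259³/(24·46.517)) = 62.431566
iter 1: u=1.307504  f(a)=+4.142e+00  f'(a)=-1.761e+00  a ← 62.431566 − (+4.142e+00/-1.761e+00) = 64.783623
iter 2: u=1.260033  f(a)=+2.456e-01  f'(a)=-1.558e+00  a ← 64.783623 − (+2.456e-01/-1.558e+00) = 64.941264
iter 3: u=1.256974  f(a)=+9.836e-04  f'(a)=-1.545e+00  a ← 64.941264 − (+9.836e-04/-1.545e+00) = 64.941901
iter 4: u=1.256962  f(a)=+1.592e-08  f'(a)=-1.545e+00  a ← 64.941901 − (+1.592e-08/-1.545e+00) = 64.941901
iter 5: u=1.256962  f(a)=+0.000e+00  f'(a)=-1.545e+00  a ← 64.941901 − (+0.000e+00/-1.545e+00) = 64.941901
converged: |Δa| < 1e-12 after 5 iterations
sag = a·(cosh(S/(2a)) − 1) = 64.941901·(cosh(1.256962) − 1) = 58.423180
T_max/T_min = cosh(S/(2a)) = 1.899622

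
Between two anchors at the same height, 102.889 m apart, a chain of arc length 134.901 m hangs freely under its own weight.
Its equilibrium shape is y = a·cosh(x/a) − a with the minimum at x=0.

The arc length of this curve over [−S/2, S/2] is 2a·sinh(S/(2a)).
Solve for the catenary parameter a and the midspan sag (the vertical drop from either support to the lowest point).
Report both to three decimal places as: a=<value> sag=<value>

seed: a₀ = √(S³/(24(L−S))) = √(102.889³/(24·32.012)) = 37.652290
iter 1: u=1.366305  f(a)=+3.124e+00  f'(a)=-2.040e+00  a ← 37.652290 − (+3.124e+00/-2.040e+00) = 39.184000
iter 2: u=1.312896  f(a)=+2.008e-01  f'(a)=-1.785e+00  a ← 39.184000 − (+2.008e-01/-1.785e+00) = 39.296455
iter 3: u=1.309138  f(a)=+9.549e-04  f'(a)=-1.768e+00  a ← 39.296455 − (+9.549e-04/-1.768e+00) = 39.296995
iter 4: u=1.309120  f(a)=+2.183e-08  f'(a)=-1.768e+00  a ← 39.296995 − (+2.183e-08/-1.768e+00) = 39.296995
iter 5: u=1.309120  f(a)=+0.000e+00  f'(a)=-1.768e+00  a ← 39.296995 − (+0.000e+00/-1.768e+00) = 39.296995
converged: |Δa| < 1e-12 after 5 iterations
sag = a·(cosh(S/(2a)) − 1) = 39.296995·(cosh(1.309120) − 1) = 38.765952
T_max/T_min = cosh(S/(2a)) = 1.986486

a=39.297 sag=38.766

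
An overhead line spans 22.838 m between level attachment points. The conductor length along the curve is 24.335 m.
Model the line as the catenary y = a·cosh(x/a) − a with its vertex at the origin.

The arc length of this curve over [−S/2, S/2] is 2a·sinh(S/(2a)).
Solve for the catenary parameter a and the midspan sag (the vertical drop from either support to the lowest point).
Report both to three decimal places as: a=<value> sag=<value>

a=18.385 sag=3.662

seed: a₀ = √(S³/(24(L−S))) = √(22.838³/(24·1.497)) = 18.208350
iter 1: u=0.627130  f(a)=+2.972e-02  f'(a)=-1.710e-01  a ← 18.208350 − (+2.972e-02/-1.710e-01) = 18.382134
iter 2: u=0.621201  f(a)=+4.308e-04  f'(a)=-1.661e-01  a ← 18.382134 − (+4.308e-04/-1.661e-01) = 18.384728
iter 3: u=0.621113  f(a)=+9.349e-08  f'(a)=-1.660e-01  a ← 18.384728 − (+9.349e-08/-1.660e-01) = 18.384728
iter 4: u=0.621113  f(a)=+1.066e-14  f'(a)=-1.660e-01  a ← 18.384728 − (+1.066e-14/-1.660e-01) = 18.384728
converged: |Δa| < 1e-12 after 4 iterations
sag = a·(cosh(S/(2a)) − 1) = 18.384728·(cosh(0.621113) − 1) = 3.661729
T_max/T_min = cosh(S/(2a)) = 1.199172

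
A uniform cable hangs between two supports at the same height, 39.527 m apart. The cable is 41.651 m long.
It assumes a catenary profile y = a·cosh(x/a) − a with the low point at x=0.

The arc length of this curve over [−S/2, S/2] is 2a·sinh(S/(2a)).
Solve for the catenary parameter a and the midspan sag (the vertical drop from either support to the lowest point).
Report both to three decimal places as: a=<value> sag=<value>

seed: a₀ = √(S³/(24(L−S))) = √(39.527³/(24·2.124)) = 34.806304
iter 1: u=0.567814  f(a)=+3.450e-02  f'(a)=-1.260e-01  a ← 34.806304 − (+3.450e-02/-1.260e-01) = 35.080087
iter 2: u=0.563382  f(a)=+4.114e-04  f'(a)=-1.230e-01  a ← 35.080087 − (+4.114e-04/-1.230e-01) = 35.083430
iter 3: u=0.563329  f(a)=+6.003e-08  f'(a)=-1.230e-01  a ← 35.083430 − (+6.003e-08/-1.230e-01) = 35.083431
iter 4: u=0.563329  f(a)=+0.000e+00  f'(a)=-1.230e-01  a ← 35.083431 − (+0.000e+00/-1.230e-01) = 35.083431
converged: |Δa| < 1e-12 after 4 iterations
sag = a·(cosh(S/(2a)) − 1) = 35.083431·(cosh(0.563329) − 1) = 5.715449
T_max/T_min = cosh(S/(2a)) = 1.162910

a=35.083 sag=5.715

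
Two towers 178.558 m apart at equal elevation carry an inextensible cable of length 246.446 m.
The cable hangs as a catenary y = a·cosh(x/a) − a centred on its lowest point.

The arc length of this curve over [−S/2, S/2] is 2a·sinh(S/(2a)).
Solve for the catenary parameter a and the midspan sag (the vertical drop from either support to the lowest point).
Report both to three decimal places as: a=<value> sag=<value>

a=62.224 sag=75.818

seed: a₀ = √(S³/(24(L−S))) = √(178.558³/(24·67.888)) = 59.110801
iter 1: u=1.510367  f(a)=+8.178e+00  f'(a)=-2.866e+00  a ← 59.110801 − (+8.178e+00/-2.866e+00) = 61.964580
iter 2: u=1.440807  f(a)=+6.295e-01  f'(a)=-2.440e+00  a ← 61.964580 − (+6.295e-01/-2.440e+00) = 62.222587
iter 3: u=1.434833  f(a)=+4.418e-03  f'(a)=-2.406e+00  a ← 62.222587 − (+4.418e-03/-2.406e+00) = 62.224424
iter 4: u=1.434790  f(a)=+2.210e-07  f'(a)=-2.405e+00  a ← 62.224424 − (+2.210e-07/-2.405e+00) = 62.224424
iter 5: u=1.434790  f(a)=-2.842e-14  f'(a)=-2.405e+00  a ← 62.224424 − (-2.842e-14/-2.405e+00) = 62.224424
converged: |Δa| < 1e-12 after 5 iterations
sag = a·(cosh(S/(2a)) − 1) = 62.224424·(cosh(1.434790) − 1) = 75.818275
T_max/T_min = cosh(S/(2a)) = 2.218465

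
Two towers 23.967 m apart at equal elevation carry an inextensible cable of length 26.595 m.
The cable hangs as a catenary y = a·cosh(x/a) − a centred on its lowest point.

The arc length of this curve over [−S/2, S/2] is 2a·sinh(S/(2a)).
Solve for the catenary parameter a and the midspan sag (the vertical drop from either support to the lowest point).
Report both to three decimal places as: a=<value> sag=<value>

seed: a₀ = √(S³/(24(L−S))) = √(23.967³/(24·2.628)) = 14.774140
iter 1: u=0.811113  f(a)=+8.782e-02  f'(a)=-3.797e-01  a ← 14.774140 − (+8.782e-02/-3.797e-01) = 15.005404
iter 2: u=0.798612  f(a)=+2.104e-03  f'(a)=-3.617e-01  a ← 15.005404 − (+2.104e-03/-3.617e-01) = 15.011222
iter 3: u=0.798303  f(a)=+1.274e-06  f'(a)=-3.613e-01  a ← 15.011222 − (+1.274e-06/-3.613e-01) = 15.011225
iter 4: u=0.798303  f(a)=+4.690e-13  f'(a)=-3.613e-01  a ← 15.011225 − (+4.690e-13/-3.613e-01) = 15.011225
converged: |Δa| < 1e-12 after 4 iterations
sag = a·(cosh(S/(2a)) − 1) = 15.011225·(cosh(0.798303) − 1) = 5.042712
T_max/T_min = cosh(S/(2a)) = 1.335929

a=15.011 sag=5.043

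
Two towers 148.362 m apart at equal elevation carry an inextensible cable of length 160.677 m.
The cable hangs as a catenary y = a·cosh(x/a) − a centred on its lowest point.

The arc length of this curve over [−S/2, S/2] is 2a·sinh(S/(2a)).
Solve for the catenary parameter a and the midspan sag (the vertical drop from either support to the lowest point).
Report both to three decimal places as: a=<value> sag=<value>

a=106.399 sag=26.924

seed: a₀ = √(S³/(24(L−S))) = √(148.362³/(24·12.315)) = 105.114152
iter 1: u=0.705718  f(a)=+3.103e-01  f'(a)=-2.462e-01  a ← 105.114152 − (+3.103e-01/-2.462e-01) = 106.374647
iter 2: u=0.697356  f(a)=+5.670e-03  f'(a)=-2.373e-01  a ← 106.374647 − (+5.670e-03/-2.373e-01) = 106.398545
iter 3: u=0.697199  f(a)=+1.971e-06  f'(a)=-2.371e-01  a ← 106.398545 − (+1.971e-06/-2.371e-01) = 106.398554
iter 4: u=0.697199  f(a)=+2.558e-13  f'(a)=-2.371e-01  a ← 106.398554 − (+2.558e-13/-2.371e-01) = 106.398554
converged: |Δa| < 1e-12 after 4 iterations
sag = a·(cosh(S/(2a)) − 1) = 106.398554·(cosh(0.697199) − 1) = 26.924088
T_max/T_min = cosh(S/(2a)) = 1.253049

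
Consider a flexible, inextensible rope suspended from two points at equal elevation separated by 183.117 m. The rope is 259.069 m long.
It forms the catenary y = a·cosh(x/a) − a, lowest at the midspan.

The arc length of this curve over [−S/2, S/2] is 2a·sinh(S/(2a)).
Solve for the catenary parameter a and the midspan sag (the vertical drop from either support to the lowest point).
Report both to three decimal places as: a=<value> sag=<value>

seed: a₀ = √(S³/(24(L−S))) = √(183.117³/(24·75.952)) = 58.038712
iter 1: u=1.577542  f(a)=+1.003e+01  f'(a)=-3.329e+00  a ← 58.038712 − (+1.003e+01/-3.329e+00) = 61.051577
iter 2: u=1.499691  f(a)=+8.340e-01  f'(a)=-2.797e+00  a ← 61.051577 − (+8.340e-01/-2.797e+00) = 61.349783
iter 3: u=1.492401  f(a)=+6.921e-03  f'(a)=-2.750e+00  a ← 61.349783 − (+6.921e-03/-2.750e+00) = 61.352299
iter 4: u=1.492340  f(a)=+4.853e-07  f'(a)=-2.750e+00  a ← 61.352299 − (+4.853e-07/-2.750e+00) = 61.352299
iter 5: u=1.492340  f(a)=+0.000e+00  f'(a)=-2.750e+00  a ← 61.352299 − (+0.000e+00/-2.750e+00) = 61.352299
converged: |Δa| < 1e-12 after 5 iterations
sag = a·(cosh(S/(2a)) − 1) = 61.352299·(cosh(1.492340) − 1) = 81.977012
T_max/T_min = cosh(S/(2a)) = 2.336169

a=61.352 sag=81.977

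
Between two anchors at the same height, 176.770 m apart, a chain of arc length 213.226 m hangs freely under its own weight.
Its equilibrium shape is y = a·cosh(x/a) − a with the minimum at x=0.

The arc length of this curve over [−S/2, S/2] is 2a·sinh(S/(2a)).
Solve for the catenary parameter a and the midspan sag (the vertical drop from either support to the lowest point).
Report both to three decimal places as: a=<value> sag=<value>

a=81.805 sag=52.577

seed: a₀ = √(S³/(24(L−S))) = √(176.770³/(24·36.456)) = 79.455271
iter 1: u=1.112387  f(a)=+2.323e+00  f'(a)=-1.036e+00  a ← 79.455271 − (+2.323e+00/-1.036e+00) = 81.696971
iter 2: u=1.081864  f(a)=+1.019e-01  f'(a)=-9.472e-01  a ← 81.696971 − (+1.019e-01/-9.472e-01) = 81.804600
iter 3: u=1.080440  f(a)=+2.163e-04  f'(a)=-9.432e-01  a ← 81.804600 − (+2.163e-04/-9.432e-01) = 81.804829
iter 4: u=1.080437  f(a)=+9.778e-10  f'(a)=-9.432e-01  a ← 81.804829 − (+9.778e-10/-9.432e-01) = 81.804829
iter 5: u=1.080437  f(a)=+0.000e+00  f'(a)=-9.432e-01  a ← 81.804829 − (+0.000e+00/-9.432e-01) = 81.804829
converged: |Δa| < 1e-12 after 5 iterations
sag = a·(cosh(S/(2a)) − 1) = 81.804829·(cosh(1.080437) − 1) = 52.576575
T_max/T_min = cosh(S/(2a)) = 1.642707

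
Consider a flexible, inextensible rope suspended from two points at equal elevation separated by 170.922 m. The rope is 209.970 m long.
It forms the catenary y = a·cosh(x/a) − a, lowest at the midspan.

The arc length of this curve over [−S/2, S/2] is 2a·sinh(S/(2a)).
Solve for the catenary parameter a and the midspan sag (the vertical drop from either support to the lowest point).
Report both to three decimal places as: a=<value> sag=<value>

seed: a₀ = √(S³/(24(L−S))) = √(170.922³/(24·39.048)) = 72.994801
iter 1: u=1.170782  f(a)=+2.765e+00  f'(a)=-1.224e+00  a ← 72.994801 − (+2.765e+00/-1.224e+00) = 75.254167
iter 2: u=1.135631  f(a)=+1.336e-01  f'(a)=-1.108e+00  a ← 75.254167 − (+1.336e-01/-1.108e+00) = 75.374700
iter 3: u=1.133815  f(a)=+3.467e-04  f'(a)=-1.102e+00  a ← 75.374700 − (+3.467e-04/-1.102e+00) = 75.375014
iter 4: u=1.133811  f(a)=+2.350e-09  f'(a)=-1.102e+00  a ← 75.375014 − (+2.350e-09/-1.102e+00) = 75.375014
iter 5: u=1.133811  f(a)=-2.842e-14  f'(a)=-1.102e+00  a ← 75.375014 − (-2.842e-14/-1.102e+00) = 75.375014
converged: |Δa| < 1e-12 after 5 iterations
sag = a·(cosh(S/(2a)) − 1) = 75.375014·(cosh(1.133811) − 1) = 53.866013
T_max/T_min = cosh(S/(2a)) = 1.714640

a=75.375 sag=53.866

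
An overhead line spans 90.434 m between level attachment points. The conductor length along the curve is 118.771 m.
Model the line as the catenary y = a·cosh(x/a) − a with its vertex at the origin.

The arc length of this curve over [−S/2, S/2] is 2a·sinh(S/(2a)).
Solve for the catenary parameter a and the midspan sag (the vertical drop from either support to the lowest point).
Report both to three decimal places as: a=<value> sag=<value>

a=34.427 sag=34.216

seed: a₀ = √(S³/(24(L−S))) = √(90.434³/(24·28.337)) = 32.977297
iter 1: u=1.371155  f(a)=+2.786e+00  f'(a)=-2.064e+00  a ← 32.977297 − (+2.786e+00/-2.064e+00) = 34.327095
iter 2: u=1.317239  f(a)=+1.802e-01  f'(a)=-1.805e+00  a ← 34.327095 − (+1.802e-01/-1.805e+00) = 34.426925
iter 3: u=1.313420  f(a)=+8.690e-04  f'(a)=-1.788e+00  a ← 34.426925 − (+8.690e-04/-1.788e+00) = 34.427411
iter 4: u=1.313401  f(a)=+2.043e-08  f'(a)=-1.788e+00  a ← 34.427411 − (+2.043e-08/-1.788e+00) = 34.427411
iter 5: u=1.313401  f(a)=+1.421e-14  f'(a)=-1.788e+00  a ← 34.427411 − (+1.421e-14/-1.788e+00) = 34.427411
converged: |Δa| < 1e-12 after 5 iterations
sag = a·(cosh(S/(2a)) − 1) = 34.427411·(cosh(1.313401) − 1) = 34.215755
T_max/T_min = cosh(S/(2a)) = 1.993852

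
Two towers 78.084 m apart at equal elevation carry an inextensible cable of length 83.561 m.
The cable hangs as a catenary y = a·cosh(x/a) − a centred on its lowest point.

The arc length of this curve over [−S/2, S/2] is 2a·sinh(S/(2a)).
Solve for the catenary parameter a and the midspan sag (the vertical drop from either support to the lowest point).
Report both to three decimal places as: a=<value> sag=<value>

seed: a₀ = √(S³/(24(L−S))) = √(78.084³/(24·5.477)) = 60.181927
iter 1: u=0.648733  f(a)=+1.164e-01  f'(a)=-1.898e-01  a ← 60.181927 − (+1.164e-01/-1.898e-01) = 60.795300
iter 2: u=0.642188  f(a)=+1.804e-03  f'(a)=-1.840e-01  a ← 60.795300 − (+1.804e-03/-1.840e-01) = 60.805105
iter 3: u=0.642084  f(a)=+4.481e-07  f'(a)=-1.839e-01  a ← 60.805105 − (+4.481e-07/-1.839e-01) = 60.805107
iter 4: u=0.642084  f(a)=+1.421e-14  f'(a)=-1.839e-01  a ← 60.805107 − (+1.421e-14/-1.839e-01) = 60.805107
converged: |Δa| < 1e-12 after 4 iterations
sag = a·(cosh(S/(2a)) − 1) = 60.805107·(cosh(0.642084) − 1) = 12.970710
T_max/T_min = cosh(S/(2a)) = 1.213316

a=60.805 sag=12.971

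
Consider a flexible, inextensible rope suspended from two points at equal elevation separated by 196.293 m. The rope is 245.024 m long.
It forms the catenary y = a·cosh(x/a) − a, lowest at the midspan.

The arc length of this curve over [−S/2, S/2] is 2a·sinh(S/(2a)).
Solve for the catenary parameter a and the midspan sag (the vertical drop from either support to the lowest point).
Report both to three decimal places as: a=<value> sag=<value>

a=83.255 sag=64.868

seed: a₀ = √(S³/(24(L−S))) = √(196.293³/(24·48.731)) = 80.417198
iter 1: u=1.220467  f(a)=+3.761e+00  f'(a)=-1.402e+00  a ← 80.417198 − (+3.761e+00/-1.402e+00) = 83.098940
iter 2: u=1.181080  f(a)=+1.963e-01  f'(a)=-1.259e+00  a ← 83.098940 − (+1.963e-01/-1.259e+00) = 83.254817
iter 3: u=1.178869  f(a)=+6.001e-04  f'(a)=-1.252e+00  a ← 83.254817 − (+6.001e-04/-1.252e+00) = 83.255296
iter 4: u=1.178862  f(a)=+5.646e-09  f'(a)=-1.252e+00  a ← 83.255296 − (+5.646e-09/-1.252e+00) = 83.255296
iter 5: u=1.178862  f(a)=+2.842e-14  f'(a)=-1.252e+00  a ← 83.255296 − (+2.842e-14/-1.252e+00) = 83.255296
converged: |Δa| < 1e-12 after 5 iterations
sag = a·(cosh(S/(2a)) − 1) = 83.255296·(cosh(1.178862) − 1) = 64.868417
T_max/T_min = cosh(S/(2a)) = 1.779151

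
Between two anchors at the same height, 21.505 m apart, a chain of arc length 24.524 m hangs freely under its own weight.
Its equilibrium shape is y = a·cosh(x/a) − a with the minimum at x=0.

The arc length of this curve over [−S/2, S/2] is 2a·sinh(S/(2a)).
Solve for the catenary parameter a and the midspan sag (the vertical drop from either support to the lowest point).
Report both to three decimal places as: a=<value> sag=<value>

a=11.955 sag=5.170

seed: a₀ = √(S³/(24(L−S))) = √(21.505³/(24·3.019)) = 11.715801
iter 1: u=0.917778  f(a)=+1.297e-01  f'(a)=-5.601e-01  a ← 11.715801 − (+1.297e-01/-5.601e-01) = 11.947412
iter 2: u=0.899986  f(a)=+3.947e-03  f'(a)=-5.265e-01  a ← 11.947412 − (+3.947e-03/-5.265e-01) = 11.954909
iter 3: u=0.899421  f(a)=+3.907e-06  f'(a)=-5.255e-01  a ← 11.954909 − (+3.907e-06/-5.255e-01) = 11.954916
iter 4: u=0.899421  f(a)=+3.840e-12  f'(a)=-5.255e-01  a ← 11.954916 − (+3.840e-12/-5.255e-01) = 11.954916
converged: |Δa| < 1e-12 after 4 iterations
sag = a·(cosh(S/(2a)) − 1) = 11.954916·(cosh(0.899421) − 1) = 5.170406
T_max/T_min = cosh(S/(2a)) = 1.432492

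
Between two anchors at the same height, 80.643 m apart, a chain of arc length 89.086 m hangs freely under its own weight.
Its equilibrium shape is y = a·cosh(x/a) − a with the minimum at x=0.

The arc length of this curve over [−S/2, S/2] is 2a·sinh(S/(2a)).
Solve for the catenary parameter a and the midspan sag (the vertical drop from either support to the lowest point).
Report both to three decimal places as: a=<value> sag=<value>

seed: a₀ = √(S³/(24(L−S))) = √(80.643³/(24·8.443)) = 50.874013
iter 1: u=0.792576  f(a)=+2.692e-01  f'(a)=-3.532e-01  a ← 50.874013 − (+2.692e-01/-3.532e-01) = 51.636057
iter 2: u=0.780879  f(a)=+6.168e-03  f'(a)=-3.372e-01  a ← 51.636057 − (+6.168e-03/-3.372e-01) = 51.654346
iter 3: u=0.780602  f(a)=+3.406e-06  f'(a)=-3.368e-01  a ← 51.654346 − (+3.406e-06/-3.368e-01) = 51.654357
iter 4: u=0.780602  f(a)=+1.037e-12  f'(a)=-3.368e-01  a ← 51.654357 − (+1.037e-12/-3.368e-01) = 51.654357
converged: |Δa| < 1e-12 after 4 iterations
sag = a·(cosh(S/(2a)) − 1) = 51.654357·(cosh(0.780602) − 1) = 16.553058
T_max/T_min = cosh(S/(2a)) = 1.320458

a=51.654 sag=16.553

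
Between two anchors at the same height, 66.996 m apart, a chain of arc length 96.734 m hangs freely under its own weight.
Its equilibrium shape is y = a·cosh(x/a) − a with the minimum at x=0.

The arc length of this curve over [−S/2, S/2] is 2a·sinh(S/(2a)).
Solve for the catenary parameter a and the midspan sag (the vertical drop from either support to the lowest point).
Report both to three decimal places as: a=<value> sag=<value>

seed: a₀ = √(S³/(24(L−S))) = √(66.996³/(24·29.738)) = 20.526354
iter 1: u=1.631951  f(a)=+4.221e+00  f'(a)=-3.746e+00  a ← 20.526354 − (+4.221e+00/-3.746e+00) = 21.652947
iter 2: u=1.547041  f(a)=+3.724e-01  f'(a)=-3.112e+00  a ← 21.652947 − (+3.724e-01/-3.112e+00) = 21.772612
iter 3: u=1.538538  f(a)=+3.519e-03  f'(a)=-3.053e+00  a ← 21.772612 − (+3.519e-03/-3.053e+00) = 21.773765
iter 4: u=1.538457  f(a)=+3.207e-07  f'(a)=-3.053e+00  a ← 21.773765 − (+3.207e-07/-3.053e+00) = 21.773765
iter 5: u=1.538457  f(a)=+0.000e+00  f'(a)=-3.053e+00  a ← 21.773765 − (+0.000e+00/-3.053e+00) = 21.773765
converged: |Δa| < 1e-12 after 5 iterations
sag = a·(cosh(S/(2a)) − 1) = 21.773765·(cosh(1.538457) − 1) = 31.268327
T_max/T_min = cosh(S/(2a)) = 2.436055

a=21.774 sag=31.268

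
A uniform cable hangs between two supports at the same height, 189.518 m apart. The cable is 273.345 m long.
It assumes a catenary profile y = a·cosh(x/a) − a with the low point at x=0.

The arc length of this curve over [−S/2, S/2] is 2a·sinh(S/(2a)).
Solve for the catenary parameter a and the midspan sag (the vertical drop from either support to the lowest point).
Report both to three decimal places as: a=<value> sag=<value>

seed: a₀ = √(S³/(24(L−S))) = √(189.518³/(24·83.827)) = 58.167194
iter 1: u=1.629080  f(a)=+1.185e+01  f'(a)=-3.723e+00  a ← 58.167194 − (+1.185e+01/-3.723e+00) = 61.350549
iter 2: u=1.544550  f(a)=+1.043e+00  f'(a)=-3.095e+00  a ← 61.350549 − (+1.043e+00/-3.095e+00) = 61.687444
iter 3: u=1.536115  f(a)=+9.785e-03  f'(a)=-3.037e+00  a ← 61.687444 − (+9.785e-03/-3.037e+00) = 61.690666
iter 4: u=1.536035  f(a)=+8.799e-07  f'(a)=-3.036e+00  a ← 61.690666 − (+8.799e-07/-3.036e+00) = 61.690666
iter 5: u=1.536035  f(a)=+0.000e+00  f'(a)=-3.036e+00  a ← 61.690666 − (+0.000e+00/-3.036e+00) = 61.690666
converged: |Δa| < 1e-12 after 5 iterations
sag = a·(cosh(S/(2a)) − 1) = 61.690666·(cosh(1.536035) − 1) = 88.259694
T_max/T_min = cosh(S/(2a)) = 2.430681

a=61.691 sag=88.260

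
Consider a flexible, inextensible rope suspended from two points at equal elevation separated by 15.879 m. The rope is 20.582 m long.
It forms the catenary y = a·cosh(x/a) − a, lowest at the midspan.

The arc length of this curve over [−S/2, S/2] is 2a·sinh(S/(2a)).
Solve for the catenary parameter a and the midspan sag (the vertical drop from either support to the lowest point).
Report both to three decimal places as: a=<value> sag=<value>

a=6.204 sag=5.812

seed: a₀ = √(S³/(24(L−S))) = √(15.879³/(24·4.703)) = 5.955821
iter 1: u=1.333066  f(a)=+4.360e-01  f'(a)=-1.878e+00  a ← 5.955821 − (+4.360e-01/-1.878e+00) = 6.187939
iter 2: u=1.283060  f(a)=+2.678e-02  f'(a)=-1.654e+00  a ← 6.187939 − (+2.678e-02/-1.654e+00) = 6.204133
iter 3: u=1.279712  f(a)=+1.157e-04  f'(a)=-1.640e+00  a ← 6.204133 − (+1.157e-04/-1.640e+00) = 6.204203
iter 4: u=1.279697  f(a)=+2.181e-09  f'(a)=-1.640e+00  a ← 6.204203 − (+2.181e-09/-1.640e+00) = 6.204203
iter 5: u=1.279697  f(a)=+0.000e+00  f'(a)=-1.640e+00  a ← 6.204203 − (+0.000e+00/-1.640e+00) = 6.204203
converged: |Δa| < 1e-12 after 5 iterations
sag = a·(cosh(S/(2a)) − 1) = 6.204203·(cosh(1.279697) − 1) = 5.812320
T_max/T_min = cosh(S/(2a)) = 1.936836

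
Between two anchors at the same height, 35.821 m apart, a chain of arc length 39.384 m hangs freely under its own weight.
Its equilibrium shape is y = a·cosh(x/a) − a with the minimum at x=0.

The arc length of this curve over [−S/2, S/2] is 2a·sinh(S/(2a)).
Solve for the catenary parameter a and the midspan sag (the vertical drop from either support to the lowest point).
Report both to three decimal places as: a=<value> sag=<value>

a=23.522 sag=7.155

seed: a₀ = √(S³/(24(L−S))) = √(35.821³/(24·3.563)) = 23.184249
iter 1: u=0.772529  f(a)=+1.078e-01  f'(a)=-3.261e-01  a ← 23.184249 − (+1.078e-01/-3.261e-01) = 23.514953
iter 2: u=0.761664  f(a)=+2.351e-03  f'(a)=-3.120e-01  a ← 23.514953 − (+2.351e-03/-3.120e-01) = 23.522487
iter 3: u=0.761420  f(a)=+1.172e-06  f'(a)=-3.117e-01  a ← 23.522487 − (+1.172e-06/-3.117e-01) = 23.522490
iter 4: u=0.761420  f(a)=+2.984e-13  f'(a)=-3.117e-01  a ← 23.522490 − (+2.984e-13/-3.117e-01) = 23.522490
converged: |Δa| < 1e-12 after 4 iterations
sag = a·(cosh(S/(2a)) − 1) = 23.522490·(cosh(0.761420) − 1) = 7.154576
T_max/T_min = cosh(S/(2a)) = 1.304159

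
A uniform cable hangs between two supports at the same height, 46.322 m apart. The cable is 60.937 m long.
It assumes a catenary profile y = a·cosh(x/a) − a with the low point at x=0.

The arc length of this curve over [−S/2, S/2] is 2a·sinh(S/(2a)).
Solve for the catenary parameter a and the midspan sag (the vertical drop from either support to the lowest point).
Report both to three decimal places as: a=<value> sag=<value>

seed: a₀ = √(S³/(24(L−S))) = √(46.322³/(24·14.615)) = 16.833558
iter 1: u=1.375883  f(a)=+1.447e+00  f'(a)=-2.088e+00  a ← 16.833558 − (+1.447e+00/-2.088e+00) = 17.526694
iter 2: u=1.321470  f(a)=+9.420e-02  f'(a)=-1.824e+00  a ← 17.526694 − (+9.420e-02/-1.824e+00) = 17.578325
iter 3: u=1.317589  f(a)=+4.604e-04  f'(a)=-1.807e+00  a ← 17.578325 − (+4.604e-04/-1.807e+00) = 17.578580
iter 4: u=1.317569  f(a)=+1.112e-08  f'(a)=-1.807e+00  a ← 17.578580 − (+1.112e-08/-1.807e+00) = 17.578580
iter 5: u=1.317569  f(a)=+0.000e+00  f'(a)=-1.807e+00  a ← 17.578580 − (+0.000e+00/-1.807e+00) = 17.578580
converged: |Δa| < 1e-12 after 5 iterations
sag = a·(cosh(S/(2a)) − 1) = 17.578580·(cosh(1.317569) − 1) = 17.597207
T_max/T_min = cosh(S/(2a)) = 2.001060

a=17.579 sag=17.597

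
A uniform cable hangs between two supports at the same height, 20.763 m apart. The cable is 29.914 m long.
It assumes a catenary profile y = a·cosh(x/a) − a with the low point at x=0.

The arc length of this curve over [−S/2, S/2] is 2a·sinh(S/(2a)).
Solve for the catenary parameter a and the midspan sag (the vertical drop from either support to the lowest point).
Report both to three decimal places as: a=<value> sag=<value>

seed: a₀ = √(S³/(24(L−S))) = √(20.763³/(24·9.151)) = 6.384035
iter 1: u=1.626166  f(a)=+1.289e+00  f'(a)=-3.700e+00  a ← 6.384035 − (+1.289e+00/-3.700e+00) = 6.732398
iter 2: u=1.542021  f(a)=+1.130e-01  f'(a)=-3.077e+00  a ← 6.732398 − (+1.130e-01/-3.077e+00) = 6.769128
iter 3: u=1.533654  f(a)=+1.054e-03  f'(a)=-3.020e+00  a ← 6.769128 − (+1.054e-03/-3.020e+00) = 6.769477
iter 4: u=1.533575  f(a)=+9.344e-08  f'(a)=-3.020e+00  a ← 6.769477 − (+9.344e-08/-3.020e+00) = 6.769477
iter 5: u=1.533575  f(a)=-3.553e-15  f'(a)=-3.020e+00  a ← 6.769477 − (-3.553e-15/-3.020e+00) = 6.769477
converged: |Δa| < 1e-12 after 5 iterations
sag = a·(cosh(S/(2a)) − 1) = 6.769477·(cosh(1.533575) − 1) = 9.648125
T_max/T_min = cosh(S/(2a)) = 2.425239

a=6.769 sag=9.648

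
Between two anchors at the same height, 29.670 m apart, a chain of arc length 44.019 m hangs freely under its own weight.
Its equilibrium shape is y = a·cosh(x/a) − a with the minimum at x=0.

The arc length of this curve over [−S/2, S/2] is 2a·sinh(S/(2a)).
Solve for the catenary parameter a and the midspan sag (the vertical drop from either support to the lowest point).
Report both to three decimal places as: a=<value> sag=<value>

seed: a₀ = √(S³/(24(L−S))) = √(29.670³/(24·14.349)) = 8.708831
iter 1: u=1.703443  f(a)=+2.232e+00  f'(a)=-4.356e+00  a ← 8.708831 − (+2.232e+00/-4.356e+00) = 9.221133
iter 2: u=1.608804  f(a)=+2.121e-01  f'(a)=-3.564e+00  a ← 9.221133 − (+2.121e-01/-3.564e+00) = 9.280634
iter 3: u=1.598490  f(a)=+2.359e-03  f'(a)=-3.485e+00  a ← 9.280634 − (+2.359e-03/-3.485e+00) = 9.281311
iter 4: u=1.598373  f(a)=+2.992e-07  f'(a)=-3.484e+00  a ← 9.281311 − (+2.992e-07/-3.484e+00) = 9.281311
iter 5: u=1.598373  f(a)=+0.000e+00  f'(a)=-3.484e+00  a ← 9.281311 − (+0.000e+00/-3.484e+00) = 9.281311
converged: |Δa| < 1e-12 after 5 iterations
sag = a·(cosh(S/(2a)) − 1) = 9.281311·(cosh(1.598373) − 1) = 14.605104
T_max/T_min = cosh(S/(2a)) = 2.573603

a=9.281 sag=14.605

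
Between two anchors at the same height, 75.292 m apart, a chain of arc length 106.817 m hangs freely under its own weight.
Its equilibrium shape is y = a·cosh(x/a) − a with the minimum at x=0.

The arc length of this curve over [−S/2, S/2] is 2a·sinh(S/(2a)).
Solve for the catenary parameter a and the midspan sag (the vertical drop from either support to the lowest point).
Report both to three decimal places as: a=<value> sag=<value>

seed: a₀ = √(S³/(24(L−S))) = √(75.292³/(24·31.525)) = 23.751447
iter 1: u=1.584998  f(a)=+4.205e+00  f'(a)=-3.384e+00  a ← 23.751447 − (+4.205e+00/-3.384e+00) = 24.994060
iter 2: u=1.506198  f(a)=+3.525e-01  f'(a)=-2.838e+00  a ← 24.994060 − (+3.525e-01/-2.838e+00) = 25.118264
iter 3: u=1.498750  f(a)=+2.979e-03  f'(a)=-2.791e+00  a ← 25.118264 − (+2.979e-03/-2.791e+00) = 25.119331
iter 4: u=1.498686  f(a)=+2.167e-07  f'(a)=-2.790e+00  a ← 25.119331 − (+2.167e-07/-2.790e+00) = 25.119331
iter 5: u=1.498686  f(a)=-1.421e-14  f'(a)=-2.790e+00  a ← 25.119331 − (-1.421e-14/-2.790e+00) = 25.119331
converged: |Δa| < 1e-12 after 5 iterations
sag = a·(cosh(S/(2a)) − 1) = 25.119331·(cosh(1.498686) − 1) = 33.901417
T_max/T_min = cosh(S/(2a)) = 2.349615

a=25.119 sag=33.901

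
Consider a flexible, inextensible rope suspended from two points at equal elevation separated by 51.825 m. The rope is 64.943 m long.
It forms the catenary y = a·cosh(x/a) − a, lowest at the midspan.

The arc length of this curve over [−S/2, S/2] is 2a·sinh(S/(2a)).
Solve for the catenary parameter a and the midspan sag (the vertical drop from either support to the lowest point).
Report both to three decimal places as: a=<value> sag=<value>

a=21.782 sag=17.318

seed: a₀ = √(S³/(24(L−S))) = √(51.825³/(24·13.118)) = 21.026623
iter 1: u=1.232366  f(a)=+1.033e+00  f'(a)=-1.448e+00  a ← 21.026623 − (+1.033e+00/-1.448e+00) = 21.740055
iter 2: u=1.191924  f(a)=+5.490e-02  f'(a)=-1.298e+00  a ← 21.740055 − (+5.490e-02/-1.298e+00) = 21.782363
iter 3: u=1.189609  f(a)=+1.744e-04  f'(a)=-1.289e+00  a ← 21.782363 − (+1.744e-04/-1.289e+00) = 21.782498
iter 4: u=1.189602  f(a)=+1.771e-09  f'(a)=-1.289e+00  a ← 21.782498 − (+1.771e-09/-1.289e+00) = 21.782498
iter 5: u=1.189602  f(a)=+0.000e+00  f'(a)=-1.289e+00  a ← 21.782498 − (+0.000e+00/-1.289e+00) = 21.782498
converged: |Δa| < 1e-12 after 5 iterations
sag = a·(cosh(S/(2a)) − 1) = 21.782498·(cosh(1.189602) − 1) = 17.318340
T_max/T_min = cosh(S/(2a)) = 1.795058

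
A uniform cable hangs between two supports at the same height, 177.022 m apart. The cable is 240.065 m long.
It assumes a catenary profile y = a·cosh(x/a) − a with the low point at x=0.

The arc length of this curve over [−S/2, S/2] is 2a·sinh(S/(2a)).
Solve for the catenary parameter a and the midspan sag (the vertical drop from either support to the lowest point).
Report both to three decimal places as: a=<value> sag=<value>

a=63.552 sag=72.267

seed: a₀ = √(S³/(24(L−S))) = √(177.022³/(24·63.043)) = 60.550371
iter 1: u=1.461775  f(a)=+7.089e+00  f'(a)=-2.563e+00  a ← 60.550371 − (+7.089e+00/-2.563e+00) = 63.316495
iter 2: u=1.397914  f(a)=+5.147e-01  f'(a)=-2.203e+00  a ← 63.316495 − (+5.147e-01/-2.203e+00) = 63.550142
iter 3: u=1.392774  f(a)=+3.183e-03  f'(a)=-2.176e+00  a ← 63.550142 − (+3.183e-03/-2.176e+00) = 63.551605
iter 4: u=1.392742  f(a)=+1.234e-07  f'(a)=-2.175e+00  a ← 63.551605 − (+1.234e-07/-2.175e+00) = 63.551605
iter 5: u=1.392742  f(a)=+2.842e-14  f'(a)=-2.175e+00  a ← 63.551605 − (+2.842e-14/-2.175e+00) = 63.551605
converged: |Δa| < 1e-12 after 5 iterations
sag = a·(cosh(S/(2a)) − 1) = 63.551605·(cosh(1.392742) − 1) = 72.266684
T_max/T_min = cosh(S/(2a)) = 2.137134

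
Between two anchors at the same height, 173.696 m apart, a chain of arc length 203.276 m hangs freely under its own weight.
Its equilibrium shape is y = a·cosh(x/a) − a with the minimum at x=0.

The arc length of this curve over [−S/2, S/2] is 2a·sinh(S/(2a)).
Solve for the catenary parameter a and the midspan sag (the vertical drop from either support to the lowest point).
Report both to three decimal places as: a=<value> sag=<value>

seed: a₀ = √(S³/(24(L−S))) = √(173.696³/(24·29.580)) = 85.917181
iter 1: u=1.010834  f(a)=+1.549e+00  f'(a)=-7.615e-01  a ← 85.917181 − (+1.549e+00/-7.615e-01) = 87.950567
iter 2: u=0.987464  f(a)=+5.668e-02  f'(a)=-7.067e-01  a ← 87.950567 − (+5.668e-02/-7.067e-01) = 88.030766
iter 3: u=0.986564  f(a)=+8.232e-05  f'(a)=-7.047e-01  a ← 88.030766 − (+8.232e-05/-7.047e-01) = 88.030882
iter 4: u=0.986563  f(a)=+1.743e-10  f'(a)=-7.047e-01  a ← 88.030882 − (+1.743e-10/-7.047e-01) = 88.030882
iter 5: u=0.986563  f(a)=-2.842e-14  f'(a)=-7.047e-01  a ← 88.030882 − (-2.842e-14/-7.047e-01) = 88.030882
converged: |Δa| < 1e-12 after 5 iterations
sag = a·(cosh(S/(2a)) − 1) = 88.030882·(cosh(0.986563) − 1) = 46.429964
T_max/T_min = cosh(S/(2a)) = 1.527428

a=88.031 sag=46.430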